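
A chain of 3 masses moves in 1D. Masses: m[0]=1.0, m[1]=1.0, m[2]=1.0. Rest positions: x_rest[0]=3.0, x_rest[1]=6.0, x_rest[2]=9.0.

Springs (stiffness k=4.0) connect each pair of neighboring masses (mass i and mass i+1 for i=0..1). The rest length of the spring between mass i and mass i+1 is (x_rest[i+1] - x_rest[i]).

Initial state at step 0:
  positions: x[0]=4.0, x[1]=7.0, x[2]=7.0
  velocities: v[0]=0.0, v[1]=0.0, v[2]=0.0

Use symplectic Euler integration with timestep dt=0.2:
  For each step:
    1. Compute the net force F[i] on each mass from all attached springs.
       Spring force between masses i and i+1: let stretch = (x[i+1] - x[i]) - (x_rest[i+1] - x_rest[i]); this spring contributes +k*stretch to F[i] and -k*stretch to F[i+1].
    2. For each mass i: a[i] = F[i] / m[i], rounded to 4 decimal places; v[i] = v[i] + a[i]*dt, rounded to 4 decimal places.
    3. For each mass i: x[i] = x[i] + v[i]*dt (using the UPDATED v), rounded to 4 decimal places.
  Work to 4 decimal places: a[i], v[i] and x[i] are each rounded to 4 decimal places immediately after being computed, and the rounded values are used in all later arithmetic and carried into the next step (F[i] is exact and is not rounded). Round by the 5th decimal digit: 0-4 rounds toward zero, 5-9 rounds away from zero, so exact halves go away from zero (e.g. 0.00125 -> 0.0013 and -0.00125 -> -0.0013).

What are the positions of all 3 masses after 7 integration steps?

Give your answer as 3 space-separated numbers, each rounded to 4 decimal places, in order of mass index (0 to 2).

Step 0: x=[4.0000 7.0000 7.0000] v=[0.0000 0.0000 0.0000]
Step 1: x=[4.0000 6.5200 7.4800] v=[0.0000 -2.4000 2.4000]
Step 2: x=[3.9232 5.7904 8.2864] v=[-0.3840 -3.6480 4.0320]
Step 3: x=[3.6652 5.1614 9.1734] v=[-1.2902 -3.1450 4.4352]
Step 4: x=[3.1666 4.9349 9.8985] v=[-2.4932 -1.1324 3.6256]
Step 5: x=[2.4709 5.2197 10.3094] v=[-3.4786 1.4238 2.0547]
Step 6: x=[1.7350 5.8790 10.3860] v=[-3.6796 3.2965 0.3829]
Step 7: x=[1.1821 6.5964 10.2215] v=[-2.7644 3.5869 -0.8227]

Answer: 1.1821 6.5964 10.2215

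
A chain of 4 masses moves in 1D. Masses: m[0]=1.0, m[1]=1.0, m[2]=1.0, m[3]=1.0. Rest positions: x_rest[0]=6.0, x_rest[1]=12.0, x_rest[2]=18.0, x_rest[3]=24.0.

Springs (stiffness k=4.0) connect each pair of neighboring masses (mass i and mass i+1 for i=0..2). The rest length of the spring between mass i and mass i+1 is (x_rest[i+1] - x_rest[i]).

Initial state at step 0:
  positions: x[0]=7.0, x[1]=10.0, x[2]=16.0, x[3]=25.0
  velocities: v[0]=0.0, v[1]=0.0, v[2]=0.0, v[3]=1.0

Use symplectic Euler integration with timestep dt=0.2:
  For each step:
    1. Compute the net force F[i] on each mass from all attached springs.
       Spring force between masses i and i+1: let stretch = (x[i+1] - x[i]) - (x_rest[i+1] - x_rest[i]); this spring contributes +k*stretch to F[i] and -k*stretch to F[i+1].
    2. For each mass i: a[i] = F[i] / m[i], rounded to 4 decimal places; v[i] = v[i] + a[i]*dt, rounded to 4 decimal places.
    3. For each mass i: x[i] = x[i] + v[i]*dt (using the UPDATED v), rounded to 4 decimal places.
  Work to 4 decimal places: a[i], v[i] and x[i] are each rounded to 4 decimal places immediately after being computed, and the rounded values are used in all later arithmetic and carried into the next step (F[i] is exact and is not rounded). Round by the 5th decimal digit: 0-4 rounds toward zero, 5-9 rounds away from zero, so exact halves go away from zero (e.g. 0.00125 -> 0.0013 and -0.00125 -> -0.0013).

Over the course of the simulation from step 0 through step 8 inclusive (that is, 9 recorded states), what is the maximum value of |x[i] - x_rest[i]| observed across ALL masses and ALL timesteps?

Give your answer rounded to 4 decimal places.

Step 0: x=[7.0000 10.0000 16.0000 25.0000] v=[0.0000 0.0000 0.0000 1.0000]
Step 1: x=[6.5200 10.4800 16.4800 24.7200] v=[-2.4000 2.4000 2.4000 -1.4000]
Step 2: x=[5.7136 11.2864 17.3184 24.0816] v=[-4.0320 4.0320 4.1920 -3.1920]
Step 3: x=[4.8388 12.1663 18.2738 23.3211] v=[-4.3738 4.3994 4.7770 -3.8026]
Step 4: x=[4.1764 12.8510 19.0596 22.7130] v=[-3.3118 3.4234 3.9288 -3.0404]
Step 5: x=[3.9420 13.1411 19.4365 22.4804] v=[-1.1721 1.4506 1.8846 -1.1631]
Step 6: x=[4.2194 12.9666 19.2932 22.7208] v=[1.3872 -0.8724 -0.7166 1.2018]
Step 7: x=[4.9364 12.4048 18.6860 23.3727] v=[3.5850 -2.8089 -3.0358 3.2597]
Step 8: x=[5.8883 11.6531 17.8237 24.2348] v=[4.7597 -3.7587 -4.3114 4.3103]
Max displacement = 2.0580

Answer: 2.0580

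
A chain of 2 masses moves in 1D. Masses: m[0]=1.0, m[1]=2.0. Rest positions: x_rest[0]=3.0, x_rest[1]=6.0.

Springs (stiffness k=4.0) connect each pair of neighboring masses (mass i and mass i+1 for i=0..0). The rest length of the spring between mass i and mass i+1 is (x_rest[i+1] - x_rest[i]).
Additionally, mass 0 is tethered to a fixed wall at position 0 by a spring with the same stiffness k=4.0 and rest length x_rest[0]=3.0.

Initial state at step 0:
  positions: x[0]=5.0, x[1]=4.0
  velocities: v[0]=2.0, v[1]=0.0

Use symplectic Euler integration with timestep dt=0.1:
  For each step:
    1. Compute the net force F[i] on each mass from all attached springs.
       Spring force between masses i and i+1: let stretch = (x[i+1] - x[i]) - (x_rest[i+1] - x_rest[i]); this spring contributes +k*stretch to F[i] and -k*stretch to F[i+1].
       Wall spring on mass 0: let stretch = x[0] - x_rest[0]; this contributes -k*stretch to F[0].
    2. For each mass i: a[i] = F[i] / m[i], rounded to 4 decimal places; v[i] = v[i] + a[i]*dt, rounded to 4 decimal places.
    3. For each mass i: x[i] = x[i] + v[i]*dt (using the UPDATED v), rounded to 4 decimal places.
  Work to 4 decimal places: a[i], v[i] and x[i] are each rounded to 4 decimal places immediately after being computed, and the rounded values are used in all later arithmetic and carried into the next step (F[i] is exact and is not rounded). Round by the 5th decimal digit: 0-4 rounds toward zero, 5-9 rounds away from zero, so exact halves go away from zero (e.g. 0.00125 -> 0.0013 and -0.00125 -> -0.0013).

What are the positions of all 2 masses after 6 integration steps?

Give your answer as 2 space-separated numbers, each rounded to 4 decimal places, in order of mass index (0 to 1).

Answer: 2.0803 5.3969

Derivation:
Step 0: x=[5.0000 4.0000] v=[2.0000 0.0000]
Step 1: x=[4.9600 4.0800] v=[-0.4000 0.8000]
Step 2: x=[4.6864 4.2376] v=[-2.7360 1.5760]
Step 3: x=[4.2074 4.4642] v=[-4.7901 2.2658]
Step 4: x=[3.5704 4.7456] v=[-6.3703 2.8144]
Step 5: x=[2.8376 5.0635] v=[-7.3284 3.1794]
Step 6: x=[2.0803 5.3969] v=[-7.5731 3.3342]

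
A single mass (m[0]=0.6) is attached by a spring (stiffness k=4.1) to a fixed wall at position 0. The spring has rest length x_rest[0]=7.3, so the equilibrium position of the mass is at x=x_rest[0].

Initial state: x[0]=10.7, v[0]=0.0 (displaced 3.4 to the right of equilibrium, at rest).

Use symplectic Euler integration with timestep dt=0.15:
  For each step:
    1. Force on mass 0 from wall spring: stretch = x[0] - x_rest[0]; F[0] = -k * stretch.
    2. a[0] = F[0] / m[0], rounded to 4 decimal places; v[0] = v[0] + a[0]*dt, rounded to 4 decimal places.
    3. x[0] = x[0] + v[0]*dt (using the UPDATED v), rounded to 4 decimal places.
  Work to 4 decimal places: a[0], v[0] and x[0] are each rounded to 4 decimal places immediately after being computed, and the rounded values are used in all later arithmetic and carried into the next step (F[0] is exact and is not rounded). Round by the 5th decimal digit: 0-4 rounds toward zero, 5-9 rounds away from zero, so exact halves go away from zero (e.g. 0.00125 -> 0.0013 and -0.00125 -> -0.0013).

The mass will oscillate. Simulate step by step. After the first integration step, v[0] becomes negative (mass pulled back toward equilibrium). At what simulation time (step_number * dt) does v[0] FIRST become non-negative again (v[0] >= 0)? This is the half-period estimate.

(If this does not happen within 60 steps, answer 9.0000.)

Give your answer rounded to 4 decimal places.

Step 0: x=[10.7000] v=[0.0000]
Step 1: x=[10.1773] v=[-3.4850]
Step 2: x=[9.2122] v=[-6.4342]
Step 3: x=[7.9531] v=[-8.3942]
Step 4: x=[6.5936] v=[-9.0636]
Step 5: x=[5.3427] v=[-8.3395]
Step 6: x=[4.3927] v=[-6.3333]
Step 7: x=[3.8897] v=[-3.3533]
Step 8: x=[3.9110] v=[0.1423]
First v>=0 after going negative at step 8, time=1.2000

Answer: 1.2000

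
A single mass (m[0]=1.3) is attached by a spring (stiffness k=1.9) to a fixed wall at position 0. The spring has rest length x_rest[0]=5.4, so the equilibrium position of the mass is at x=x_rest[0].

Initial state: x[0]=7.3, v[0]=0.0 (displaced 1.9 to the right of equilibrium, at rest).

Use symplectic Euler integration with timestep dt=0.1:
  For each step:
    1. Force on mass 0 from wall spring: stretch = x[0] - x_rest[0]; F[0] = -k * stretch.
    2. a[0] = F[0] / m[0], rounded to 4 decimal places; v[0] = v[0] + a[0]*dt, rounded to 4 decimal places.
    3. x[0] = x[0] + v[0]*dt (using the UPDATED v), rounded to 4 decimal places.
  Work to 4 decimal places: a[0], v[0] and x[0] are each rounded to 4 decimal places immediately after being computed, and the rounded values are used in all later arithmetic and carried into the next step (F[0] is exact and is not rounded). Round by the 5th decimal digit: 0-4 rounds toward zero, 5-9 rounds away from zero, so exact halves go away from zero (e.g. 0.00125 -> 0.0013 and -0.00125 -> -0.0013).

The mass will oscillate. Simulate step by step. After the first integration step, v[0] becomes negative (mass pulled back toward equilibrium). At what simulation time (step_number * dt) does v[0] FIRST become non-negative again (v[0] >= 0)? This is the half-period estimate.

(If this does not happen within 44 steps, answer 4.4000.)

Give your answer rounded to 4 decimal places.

Answer: 2.6000

Derivation:
Step 0: x=[7.3000] v=[0.0000]
Step 1: x=[7.2722] v=[-0.2777]
Step 2: x=[7.2171] v=[-0.5513]
Step 3: x=[7.1354] v=[-0.8169]
Step 4: x=[7.0284] v=[-1.0705]
Step 5: x=[6.8976] v=[-1.3085]
Step 6: x=[6.7449] v=[-1.5274]
Step 7: x=[6.5725] v=[-1.7240]
Step 8: x=[6.3830] v=[-1.8954]
Step 9: x=[6.1791] v=[-2.0391]
Step 10: x=[5.9638] v=[-2.1530]
Step 11: x=[5.7403] v=[-2.2354]
Step 12: x=[5.5118] v=[-2.2851]
Step 13: x=[5.2817] v=[-2.3014]
Step 14: x=[5.0533] v=[-2.2841]
Step 15: x=[4.8300] v=[-2.2334]
Step 16: x=[4.6150] v=[-2.1501]
Step 17: x=[4.4115] v=[-2.0354]
Step 18: x=[4.2224] v=[-1.8909]
Step 19: x=[4.0505] v=[-1.7188]
Step 20: x=[3.8983] v=[-1.5216]
Step 21: x=[3.7681] v=[-1.3021]
Step 22: x=[3.6617] v=[-1.0636]
Step 23: x=[3.5808] v=[-0.8095]
Step 24: x=[3.5264] v=[-0.5436]
Step 25: x=[3.4994] v=[-0.2698]
Step 26: x=[3.5002] v=[0.0080]
First v>=0 after going negative at step 26, time=2.6000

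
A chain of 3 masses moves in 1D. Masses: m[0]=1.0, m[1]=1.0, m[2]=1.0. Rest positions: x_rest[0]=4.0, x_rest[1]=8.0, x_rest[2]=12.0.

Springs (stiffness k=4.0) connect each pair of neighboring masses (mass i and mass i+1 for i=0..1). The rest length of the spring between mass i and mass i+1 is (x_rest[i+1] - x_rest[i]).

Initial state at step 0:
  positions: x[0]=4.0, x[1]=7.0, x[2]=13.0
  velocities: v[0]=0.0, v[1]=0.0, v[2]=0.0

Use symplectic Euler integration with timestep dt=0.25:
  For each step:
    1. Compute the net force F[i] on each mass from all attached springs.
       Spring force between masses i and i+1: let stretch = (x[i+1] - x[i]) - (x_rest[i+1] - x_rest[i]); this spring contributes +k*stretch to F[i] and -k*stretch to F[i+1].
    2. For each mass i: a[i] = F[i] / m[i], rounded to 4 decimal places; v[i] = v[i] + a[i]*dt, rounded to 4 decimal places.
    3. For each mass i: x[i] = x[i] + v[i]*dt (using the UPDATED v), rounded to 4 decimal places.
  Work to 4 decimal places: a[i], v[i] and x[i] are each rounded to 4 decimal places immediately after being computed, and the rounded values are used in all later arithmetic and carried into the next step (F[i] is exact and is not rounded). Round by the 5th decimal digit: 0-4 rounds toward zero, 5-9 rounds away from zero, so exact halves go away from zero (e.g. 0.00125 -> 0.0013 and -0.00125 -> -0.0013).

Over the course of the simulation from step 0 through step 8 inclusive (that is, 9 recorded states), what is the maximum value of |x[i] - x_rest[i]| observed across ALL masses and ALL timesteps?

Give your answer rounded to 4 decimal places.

Step 0: x=[4.0000 7.0000 13.0000] v=[0.0000 0.0000 0.0000]
Step 1: x=[3.7500 7.7500 12.5000] v=[-1.0000 3.0000 -2.0000]
Step 2: x=[3.5000 8.6875 11.8125] v=[-1.0000 3.7500 -2.7500]
Step 3: x=[3.5469 9.1094 11.3438] v=[0.1875 1.6875 -1.8750]
Step 4: x=[3.9844 8.6993 11.3165] v=[1.7500 -1.6406 -0.1094]
Step 5: x=[4.6006 7.7647 11.6349] v=[2.4649 -3.7383 1.2734]
Step 6: x=[5.0079 7.0067 11.9857] v=[1.6290 -3.0322 1.4032]
Step 7: x=[4.9149 6.9937 12.0918] v=[-0.3722 -0.0520 0.4242]
Step 8: x=[4.3416 7.7355 11.9233] v=[-2.2934 2.9673 -0.6739]
Max displacement = 1.1094

Answer: 1.1094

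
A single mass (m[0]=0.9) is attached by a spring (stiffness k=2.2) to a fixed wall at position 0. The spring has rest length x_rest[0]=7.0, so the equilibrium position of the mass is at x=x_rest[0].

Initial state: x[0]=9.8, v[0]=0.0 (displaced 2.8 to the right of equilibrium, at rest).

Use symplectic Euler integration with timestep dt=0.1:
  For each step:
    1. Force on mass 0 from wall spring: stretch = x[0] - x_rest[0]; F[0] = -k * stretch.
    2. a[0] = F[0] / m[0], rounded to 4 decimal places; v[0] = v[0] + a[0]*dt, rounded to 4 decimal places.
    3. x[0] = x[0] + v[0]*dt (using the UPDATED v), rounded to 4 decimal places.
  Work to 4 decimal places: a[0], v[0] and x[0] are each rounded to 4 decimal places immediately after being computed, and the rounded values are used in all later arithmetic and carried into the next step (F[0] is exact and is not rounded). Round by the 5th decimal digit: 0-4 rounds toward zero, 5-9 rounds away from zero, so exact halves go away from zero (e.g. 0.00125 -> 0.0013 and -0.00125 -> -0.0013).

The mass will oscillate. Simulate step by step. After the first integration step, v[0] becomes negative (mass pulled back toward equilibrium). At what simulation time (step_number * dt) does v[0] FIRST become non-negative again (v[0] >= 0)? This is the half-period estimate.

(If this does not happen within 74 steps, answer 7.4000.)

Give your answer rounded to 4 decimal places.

Step 0: x=[9.8000] v=[0.0000]
Step 1: x=[9.7316] v=[-0.6844]
Step 2: x=[9.5964] v=[-1.3521]
Step 3: x=[9.3977] v=[-1.9868]
Step 4: x=[9.1404] v=[-2.5729]
Step 5: x=[8.8308] v=[-3.0961]
Step 6: x=[8.4764] v=[-3.5436]
Step 7: x=[8.0860] v=[-3.9045]
Step 8: x=[7.6690] v=[-4.1700]
Step 9: x=[7.2357] v=[-4.3335]
Step 10: x=[6.7966] v=[-4.3911]
Step 11: x=[6.3625] v=[-4.3414]
Step 12: x=[5.9439] v=[-4.1856]
Step 13: x=[5.5512] v=[-3.9274]
Step 14: x=[5.1939] v=[-3.5733]
Step 15: x=[4.8807] v=[-3.1318]
Step 16: x=[4.6193] v=[-2.6138]
Step 17: x=[4.4161] v=[-2.0319]
Step 18: x=[4.2761] v=[-1.4003]
Step 19: x=[4.2027] v=[-0.7345]
Step 20: x=[4.1976] v=[-0.0507]
Step 21: x=[4.2610] v=[0.6343]
First v>=0 after going negative at step 21, time=2.1000

Answer: 2.1000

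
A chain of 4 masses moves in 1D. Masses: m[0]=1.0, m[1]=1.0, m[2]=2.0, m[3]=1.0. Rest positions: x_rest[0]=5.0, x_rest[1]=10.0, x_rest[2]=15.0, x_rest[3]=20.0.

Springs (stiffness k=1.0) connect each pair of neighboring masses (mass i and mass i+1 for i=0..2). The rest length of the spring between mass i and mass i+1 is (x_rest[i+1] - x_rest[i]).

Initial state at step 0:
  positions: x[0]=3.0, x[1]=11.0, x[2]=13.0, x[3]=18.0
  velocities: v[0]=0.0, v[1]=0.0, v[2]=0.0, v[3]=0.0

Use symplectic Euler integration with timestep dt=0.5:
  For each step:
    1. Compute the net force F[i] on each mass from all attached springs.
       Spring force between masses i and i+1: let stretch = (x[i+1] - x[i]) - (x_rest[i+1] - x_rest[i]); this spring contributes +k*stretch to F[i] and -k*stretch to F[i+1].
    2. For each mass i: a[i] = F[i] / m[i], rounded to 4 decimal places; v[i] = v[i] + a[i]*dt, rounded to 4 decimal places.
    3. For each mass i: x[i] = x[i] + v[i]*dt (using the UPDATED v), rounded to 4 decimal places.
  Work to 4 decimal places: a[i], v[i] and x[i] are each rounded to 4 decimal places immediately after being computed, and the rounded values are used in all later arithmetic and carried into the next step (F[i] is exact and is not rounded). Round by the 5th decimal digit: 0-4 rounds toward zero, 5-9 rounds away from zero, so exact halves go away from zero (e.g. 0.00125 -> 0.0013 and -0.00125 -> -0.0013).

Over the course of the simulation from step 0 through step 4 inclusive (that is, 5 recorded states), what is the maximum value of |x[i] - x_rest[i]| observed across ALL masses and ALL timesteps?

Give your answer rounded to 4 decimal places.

Answer: 3.5703

Derivation:
Step 0: x=[3.0000 11.0000 13.0000 18.0000] v=[0.0000 0.0000 0.0000 0.0000]
Step 1: x=[3.7500 9.5000 13.3750 18.0000] v=[1.5000 -3.0000 0.7500 0.0000]
Step 2: x=[4.6875 7.5313 13.8438 18.0938] v=[1.8750 -3.9375 0.9375 0.1875]
Step 3: x=[5.0860 6.4297 14.0548 18.3751] v=[0.7969 -2.2032 0.4219 0.5625]
Step 4: x=[4.5704 6.8985 13.8527 18.8263] v=[-1.0313 0.9375 -0.4043 0.9024]
Max displacement = 3.5703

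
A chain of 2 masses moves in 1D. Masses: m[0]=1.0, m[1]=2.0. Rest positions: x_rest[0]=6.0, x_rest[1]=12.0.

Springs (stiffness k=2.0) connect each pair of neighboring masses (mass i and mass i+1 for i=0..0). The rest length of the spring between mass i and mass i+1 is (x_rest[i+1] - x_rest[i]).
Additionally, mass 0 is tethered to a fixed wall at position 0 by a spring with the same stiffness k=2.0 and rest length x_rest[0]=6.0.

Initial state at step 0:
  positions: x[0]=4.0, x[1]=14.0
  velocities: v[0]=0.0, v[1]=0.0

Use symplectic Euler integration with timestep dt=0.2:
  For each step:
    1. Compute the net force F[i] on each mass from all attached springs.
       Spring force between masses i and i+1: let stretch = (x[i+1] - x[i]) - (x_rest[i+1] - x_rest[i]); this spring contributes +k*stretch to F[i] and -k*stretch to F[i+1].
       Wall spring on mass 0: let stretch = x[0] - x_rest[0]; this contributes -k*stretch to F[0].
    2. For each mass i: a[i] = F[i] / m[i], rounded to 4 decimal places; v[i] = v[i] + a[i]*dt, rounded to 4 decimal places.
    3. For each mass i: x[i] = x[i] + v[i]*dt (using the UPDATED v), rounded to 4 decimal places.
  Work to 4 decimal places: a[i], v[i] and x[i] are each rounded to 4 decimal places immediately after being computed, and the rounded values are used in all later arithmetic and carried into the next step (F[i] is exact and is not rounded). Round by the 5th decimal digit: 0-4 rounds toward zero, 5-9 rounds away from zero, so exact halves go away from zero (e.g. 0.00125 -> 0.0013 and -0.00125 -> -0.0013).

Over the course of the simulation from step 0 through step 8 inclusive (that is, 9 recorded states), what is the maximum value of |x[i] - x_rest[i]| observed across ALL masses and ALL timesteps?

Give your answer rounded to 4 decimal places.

Answer: 3.1324

Derivation:
Step 0: x=[4.0000 14.0000] v=[0.0000 0.0000]
Step 1: x=[4.4800 13.8400] v=[2.4000 -0.8000]
Step 2: x=[5.3504 13.5456] v=[4.3520 -1.4720]
Step 3: x=[6.4484 13.1634] v=[5.4899 -1.9110]
Step 4: x=[7.5677 12.7526] v=[5.5965 -2.0540]
Step 5: x=[8.4964 12.3744] v=[4.6434 -1.8910]
Step 6: x=[9.0556 12.0811] v=[2.7960 -1.4666]
Step 7: x=[9.1324 11.9068] v=[0.3840 -0.8717]
Step 8: x=[8.7006 11.8615] v=[-2.1592 -0.2266]
Max displacement = 3.1324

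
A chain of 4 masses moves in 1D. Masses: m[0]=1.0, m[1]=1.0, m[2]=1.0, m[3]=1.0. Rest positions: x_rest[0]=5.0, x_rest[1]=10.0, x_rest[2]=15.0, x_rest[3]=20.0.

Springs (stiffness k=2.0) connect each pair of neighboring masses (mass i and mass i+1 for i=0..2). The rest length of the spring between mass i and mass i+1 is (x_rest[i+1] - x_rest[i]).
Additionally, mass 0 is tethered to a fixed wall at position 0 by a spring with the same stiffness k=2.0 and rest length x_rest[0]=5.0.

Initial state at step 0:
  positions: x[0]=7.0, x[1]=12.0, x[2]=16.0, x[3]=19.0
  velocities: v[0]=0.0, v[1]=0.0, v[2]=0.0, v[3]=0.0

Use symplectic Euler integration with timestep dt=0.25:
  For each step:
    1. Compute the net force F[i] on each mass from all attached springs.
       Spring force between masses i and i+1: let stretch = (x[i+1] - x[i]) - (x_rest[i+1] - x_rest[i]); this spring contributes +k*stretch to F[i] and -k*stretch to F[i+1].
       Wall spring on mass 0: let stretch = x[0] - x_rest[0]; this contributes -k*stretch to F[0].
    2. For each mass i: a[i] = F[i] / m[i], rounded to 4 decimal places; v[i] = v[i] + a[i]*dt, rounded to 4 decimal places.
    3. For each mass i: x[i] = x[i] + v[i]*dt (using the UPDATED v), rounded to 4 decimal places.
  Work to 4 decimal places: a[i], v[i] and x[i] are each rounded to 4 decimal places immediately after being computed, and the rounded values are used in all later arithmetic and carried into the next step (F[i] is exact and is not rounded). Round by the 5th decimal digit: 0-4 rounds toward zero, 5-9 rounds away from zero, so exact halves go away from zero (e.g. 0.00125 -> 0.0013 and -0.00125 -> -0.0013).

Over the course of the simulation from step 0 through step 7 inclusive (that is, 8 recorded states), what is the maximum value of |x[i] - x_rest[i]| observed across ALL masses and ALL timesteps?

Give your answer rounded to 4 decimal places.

Step 0: x=[7.0000 12.0000 16.0000 19.0000] v=[0.0000 0.0000 0.0000 0.0000]
Step 1: x=[6.7500 11.8750 15.8750 19.2500] v=[-1.0000 -0.5000 -0.5000 1.0000]
Step 2: x=[6.2969 11.6094 15.6719 19.7031] v=[-1.8125 -1.0625 -0.8125 1.8125]
Step 3: x=[5.7207 11.1875 15.4649 20.2773] v=[-2.3047 -1.6875 -0.8282 2.2969]
Step 4: x=[5.1128 10.6170 15.3247 20.8750] v=[-2.4317 -2.2822 -0.5607 2.3907]
Step 5: x=[4.5538 9.9469 15.2899 21.4039] v=[-2.2360 -2.6805 -0.1394 2.1156]
Step 6: x=[4.0997 9.2705 15.3514 21.7936] v=[-1.8164 -2.7056 0.2461 1.5586]
Step 7: x=[3.7795 8.7079 15.4581 22.0030] v=[-1.2809 -2.2506 0.4268 0.8375]
Max displacement = 2.0030

Answer: 2.0030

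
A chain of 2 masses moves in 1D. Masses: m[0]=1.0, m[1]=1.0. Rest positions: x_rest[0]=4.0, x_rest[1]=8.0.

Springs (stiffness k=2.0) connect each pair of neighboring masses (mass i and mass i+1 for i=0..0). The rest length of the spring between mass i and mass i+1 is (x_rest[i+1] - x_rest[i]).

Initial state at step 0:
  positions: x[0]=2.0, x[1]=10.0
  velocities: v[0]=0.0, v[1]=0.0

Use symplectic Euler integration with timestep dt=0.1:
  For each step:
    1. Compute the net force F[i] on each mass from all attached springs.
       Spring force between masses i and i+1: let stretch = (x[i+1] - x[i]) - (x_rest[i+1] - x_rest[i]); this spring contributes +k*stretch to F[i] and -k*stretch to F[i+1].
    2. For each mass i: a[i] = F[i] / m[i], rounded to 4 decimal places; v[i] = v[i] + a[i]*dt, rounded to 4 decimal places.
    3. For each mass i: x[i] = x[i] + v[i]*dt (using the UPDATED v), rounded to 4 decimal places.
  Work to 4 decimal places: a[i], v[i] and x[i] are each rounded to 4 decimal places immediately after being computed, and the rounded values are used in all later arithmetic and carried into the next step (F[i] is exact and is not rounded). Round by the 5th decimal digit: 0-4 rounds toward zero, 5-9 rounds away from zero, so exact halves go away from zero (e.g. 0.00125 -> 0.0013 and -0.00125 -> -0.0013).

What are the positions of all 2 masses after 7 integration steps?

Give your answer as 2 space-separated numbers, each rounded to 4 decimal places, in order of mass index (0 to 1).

Answer: 3.8629 8.1372

Derivation:
Step 0: x=[2.0000 10.0000] v=[0.0000 0.0000]
Step 1: x=[2.0800 9.9200] v=[0.8000 -0.8000]
Step 2: x=[2.2368 9.7632] v=[1.5680 -1.5680]
Step 3: x=[2.4641 9.5359] v=[2.2733 -2.2733]
Step 4: x=[2.7529 9.2471] v=[2.8877 -2.8877]
Step 5: x=[3.0916 8.9085] v=[3.3865 -3.3865]
Step 6: x=[3.4666 8.5335] v=[3.7499 -3.7499]
Step 7: x=[3.8629 8.1372] v=[3.9633 -3.9633]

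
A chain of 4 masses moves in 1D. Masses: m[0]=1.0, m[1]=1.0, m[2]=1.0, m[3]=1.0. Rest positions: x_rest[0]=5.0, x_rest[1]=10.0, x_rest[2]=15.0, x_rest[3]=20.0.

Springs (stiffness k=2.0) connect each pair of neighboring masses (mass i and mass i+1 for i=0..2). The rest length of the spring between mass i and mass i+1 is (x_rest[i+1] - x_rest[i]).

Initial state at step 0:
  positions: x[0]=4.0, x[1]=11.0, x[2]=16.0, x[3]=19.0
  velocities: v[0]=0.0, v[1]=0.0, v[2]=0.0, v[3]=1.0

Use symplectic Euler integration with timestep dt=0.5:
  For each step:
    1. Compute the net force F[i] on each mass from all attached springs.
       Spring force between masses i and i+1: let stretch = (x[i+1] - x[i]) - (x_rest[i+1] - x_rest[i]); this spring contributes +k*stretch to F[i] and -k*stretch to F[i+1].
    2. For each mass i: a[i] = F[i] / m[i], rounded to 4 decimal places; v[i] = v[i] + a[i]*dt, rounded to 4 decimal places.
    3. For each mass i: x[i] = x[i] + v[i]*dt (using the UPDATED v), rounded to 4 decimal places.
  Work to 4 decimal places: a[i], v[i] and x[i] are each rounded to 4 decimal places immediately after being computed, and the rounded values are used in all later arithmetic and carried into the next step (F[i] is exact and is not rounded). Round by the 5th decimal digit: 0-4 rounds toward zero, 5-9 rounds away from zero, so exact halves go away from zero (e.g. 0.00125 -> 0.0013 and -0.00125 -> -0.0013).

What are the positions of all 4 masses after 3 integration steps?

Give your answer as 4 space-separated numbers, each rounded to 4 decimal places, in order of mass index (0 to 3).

Answer: 6.0000 9.1250 14.6250 21.7500

Derivation:
Step 0: x=[4.0000 11.0000 16.0000 19.0000] v=[0.0000 0.0000 0.0000 1.0000]
Step 1: x=[5.0000 10.0000 15.0000 20.5000] v=[2.0000 -2.0000 -2.0000 3.0000]
Step 2: x=[6.0000 9.0000 14.2500 21.7500] v=[2.0000 -2.0000 -1.5000 2.5000]
Step 3: x=[6.0000 9.1250 14.6250 21.7500] v=[0.0000 0.2500 0.7500 0.0000]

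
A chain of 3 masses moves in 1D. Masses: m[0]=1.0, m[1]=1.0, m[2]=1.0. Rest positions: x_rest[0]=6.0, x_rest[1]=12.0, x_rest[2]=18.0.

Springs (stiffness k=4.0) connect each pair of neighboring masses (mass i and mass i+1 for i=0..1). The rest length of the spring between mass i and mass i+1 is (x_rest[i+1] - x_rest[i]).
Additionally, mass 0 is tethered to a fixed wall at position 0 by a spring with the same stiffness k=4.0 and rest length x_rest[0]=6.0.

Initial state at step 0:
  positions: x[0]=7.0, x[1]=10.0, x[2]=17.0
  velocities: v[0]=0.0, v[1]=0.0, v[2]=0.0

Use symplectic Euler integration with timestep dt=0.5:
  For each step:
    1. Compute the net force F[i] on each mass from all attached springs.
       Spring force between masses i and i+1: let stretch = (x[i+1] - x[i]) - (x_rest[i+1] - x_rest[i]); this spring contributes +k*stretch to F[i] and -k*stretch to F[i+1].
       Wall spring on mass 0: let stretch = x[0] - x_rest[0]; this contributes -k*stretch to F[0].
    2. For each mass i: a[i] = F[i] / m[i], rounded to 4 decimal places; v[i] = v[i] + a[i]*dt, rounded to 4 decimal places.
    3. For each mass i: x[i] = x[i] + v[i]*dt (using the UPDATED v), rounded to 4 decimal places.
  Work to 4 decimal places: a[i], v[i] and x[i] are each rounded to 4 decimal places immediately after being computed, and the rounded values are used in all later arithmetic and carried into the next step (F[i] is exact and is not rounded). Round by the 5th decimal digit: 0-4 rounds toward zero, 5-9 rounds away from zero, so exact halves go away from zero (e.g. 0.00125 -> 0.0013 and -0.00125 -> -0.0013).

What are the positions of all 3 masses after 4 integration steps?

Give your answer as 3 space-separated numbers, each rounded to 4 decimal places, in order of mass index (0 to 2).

Step 0: x=[7.0000 10.0000 17.0000] v=[0.0000 0.0000 0.0000]
Step 1: x=[3.0000 14.0000 16.0000] v=[-8.0000 8.0000 -2.0000]
Step 2: x=[7.0000 9.0000 19.0000] v=[8.0000 -10.0000 6.0000]
Step 3: x=[6.0000 12.0000 18.0000] v=[-2.0000 6.0000 -2.0000]
Step 4: x=[5.0000 15.0000 17.0000] v=[-2.0000 6.0000 -2.0000]

Answer: 5.0000 15.0000 17.0000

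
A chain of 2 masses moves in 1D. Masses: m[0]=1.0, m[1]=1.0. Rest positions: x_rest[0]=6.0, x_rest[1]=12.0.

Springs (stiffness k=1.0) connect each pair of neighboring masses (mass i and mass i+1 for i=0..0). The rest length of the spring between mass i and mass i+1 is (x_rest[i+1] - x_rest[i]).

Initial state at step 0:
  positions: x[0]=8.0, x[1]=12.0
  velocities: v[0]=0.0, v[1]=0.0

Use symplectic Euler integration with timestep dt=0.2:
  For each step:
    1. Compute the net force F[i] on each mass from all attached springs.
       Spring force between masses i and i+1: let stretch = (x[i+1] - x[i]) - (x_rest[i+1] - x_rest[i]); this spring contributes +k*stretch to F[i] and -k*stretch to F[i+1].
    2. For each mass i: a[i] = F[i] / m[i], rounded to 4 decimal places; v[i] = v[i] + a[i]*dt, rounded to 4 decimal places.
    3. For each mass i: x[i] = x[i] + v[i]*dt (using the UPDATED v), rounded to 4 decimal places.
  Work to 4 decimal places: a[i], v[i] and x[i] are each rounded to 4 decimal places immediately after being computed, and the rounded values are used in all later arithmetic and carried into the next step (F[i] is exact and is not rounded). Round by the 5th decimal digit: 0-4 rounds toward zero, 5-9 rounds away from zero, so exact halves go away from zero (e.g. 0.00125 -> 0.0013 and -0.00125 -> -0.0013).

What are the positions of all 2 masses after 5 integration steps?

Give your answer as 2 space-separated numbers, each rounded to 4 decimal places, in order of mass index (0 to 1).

Step 0: x=[8.0000 12.0000] v=[0.0000 0.0000]
Step 1: x=[7.9200 12.0800] v=[-0.4000 0.4000]
Step 2: x=[7.7664 12.2336] v=[-0.7680 0.7680]
Step 3: x=[7.5515 12.4485] v=[-1.0746 1.0746]
Step 4: x=[7.2925 12.7075] v=[-1.2952 1.2952]
Step 5: x=[7.0101 12.9899] v=[-1.4122 1.4122]

Answer: 7.0101 12.9899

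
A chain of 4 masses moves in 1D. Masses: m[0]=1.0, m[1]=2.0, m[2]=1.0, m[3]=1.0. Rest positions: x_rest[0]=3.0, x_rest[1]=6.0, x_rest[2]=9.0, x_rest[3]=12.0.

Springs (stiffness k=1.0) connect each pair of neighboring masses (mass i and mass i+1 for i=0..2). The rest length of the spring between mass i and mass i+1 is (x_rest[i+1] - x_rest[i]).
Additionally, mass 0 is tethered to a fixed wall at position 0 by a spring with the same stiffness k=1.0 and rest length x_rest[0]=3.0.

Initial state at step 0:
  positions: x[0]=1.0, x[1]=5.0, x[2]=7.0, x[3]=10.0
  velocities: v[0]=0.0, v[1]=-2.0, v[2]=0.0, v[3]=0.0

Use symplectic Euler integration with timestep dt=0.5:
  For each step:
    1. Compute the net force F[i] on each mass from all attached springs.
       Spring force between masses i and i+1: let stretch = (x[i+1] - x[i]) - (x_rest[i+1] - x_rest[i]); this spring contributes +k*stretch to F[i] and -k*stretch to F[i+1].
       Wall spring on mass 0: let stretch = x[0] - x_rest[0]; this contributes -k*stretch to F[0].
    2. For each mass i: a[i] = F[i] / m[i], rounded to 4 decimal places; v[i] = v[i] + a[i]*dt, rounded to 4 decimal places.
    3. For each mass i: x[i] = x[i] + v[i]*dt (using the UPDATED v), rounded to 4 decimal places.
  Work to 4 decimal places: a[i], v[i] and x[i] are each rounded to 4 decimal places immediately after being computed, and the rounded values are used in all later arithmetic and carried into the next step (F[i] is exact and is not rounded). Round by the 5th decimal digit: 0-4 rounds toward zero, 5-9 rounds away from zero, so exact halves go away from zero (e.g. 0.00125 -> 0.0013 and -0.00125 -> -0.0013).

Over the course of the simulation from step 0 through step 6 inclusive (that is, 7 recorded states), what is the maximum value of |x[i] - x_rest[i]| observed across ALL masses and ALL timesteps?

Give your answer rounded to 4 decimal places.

Step 0: x=[1.0000 5.0000 7.0000 10.0000] v=[0.0000 -2.0000 0.0000 0.0000]
Step 1: x=[1.7500 3.7500 7.2500 10.0000] v=[1.5000 -2.5000 0.5000 0.0000]
Step 2: x=[2.5625 2.6875 7.3125 10.0625] v=[1.6250 -2.1250 0.1250 0.1250]
Step 3: x=[2.7657 2.1875 6.9063 10.1875] v=[0.4063 -1.0000 -0.8125 0.2500]
Step 4: x=[2.1329 2.3497 6.1407 10.2422] v=[-1.2657 0.3243 -1.5313 0.1094]
Step 5: x=[1.0210 2.9587 5.4527 10.0215] v=[-2.2238 1.2179 -1.3761 -0.4414]
Step 6: x=[0.1383 3.6372 5.2834 9.4086] v=[-1.7655 1.3570 -0.3387 -1.2258]
Max displacement = 3.8125

Answer: 3.8125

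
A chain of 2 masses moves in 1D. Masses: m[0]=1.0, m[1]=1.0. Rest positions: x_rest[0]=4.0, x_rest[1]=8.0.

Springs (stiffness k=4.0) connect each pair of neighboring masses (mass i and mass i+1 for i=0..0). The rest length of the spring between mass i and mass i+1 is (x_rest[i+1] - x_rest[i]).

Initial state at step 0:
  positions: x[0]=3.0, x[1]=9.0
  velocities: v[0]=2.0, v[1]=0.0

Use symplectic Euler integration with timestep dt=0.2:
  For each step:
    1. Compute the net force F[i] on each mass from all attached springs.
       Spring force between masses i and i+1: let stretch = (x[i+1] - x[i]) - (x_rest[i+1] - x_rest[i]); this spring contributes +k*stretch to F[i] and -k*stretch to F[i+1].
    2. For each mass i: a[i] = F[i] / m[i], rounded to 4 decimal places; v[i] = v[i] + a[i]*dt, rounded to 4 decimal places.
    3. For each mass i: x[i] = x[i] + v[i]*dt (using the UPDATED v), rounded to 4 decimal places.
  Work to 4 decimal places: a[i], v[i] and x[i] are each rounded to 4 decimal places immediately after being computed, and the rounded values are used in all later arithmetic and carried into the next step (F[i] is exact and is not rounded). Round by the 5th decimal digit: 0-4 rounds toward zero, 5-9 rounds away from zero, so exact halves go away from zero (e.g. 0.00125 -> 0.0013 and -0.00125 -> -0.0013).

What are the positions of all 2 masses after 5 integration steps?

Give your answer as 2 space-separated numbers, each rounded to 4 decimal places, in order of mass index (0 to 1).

Step 0: x=[3.0000 9.0000] v=[2.0000 0.0000]
Step 1: x=[3.7200 8.6800] v=[3.6000 -1.6000]
Step 2: x=[4.5936 8.2064] v=[4.3680 -2.3680]
Step 3: x=[5.4052 7.7948] v=[4.0582 -2.0582]
Step 4: x=[5.9592 7.6408] v=[2.7699 -0.7699]
Step 5: x=[6.1422 7.8578] v=[0.9152 1.0848]

Answer: 6.1422 7.8578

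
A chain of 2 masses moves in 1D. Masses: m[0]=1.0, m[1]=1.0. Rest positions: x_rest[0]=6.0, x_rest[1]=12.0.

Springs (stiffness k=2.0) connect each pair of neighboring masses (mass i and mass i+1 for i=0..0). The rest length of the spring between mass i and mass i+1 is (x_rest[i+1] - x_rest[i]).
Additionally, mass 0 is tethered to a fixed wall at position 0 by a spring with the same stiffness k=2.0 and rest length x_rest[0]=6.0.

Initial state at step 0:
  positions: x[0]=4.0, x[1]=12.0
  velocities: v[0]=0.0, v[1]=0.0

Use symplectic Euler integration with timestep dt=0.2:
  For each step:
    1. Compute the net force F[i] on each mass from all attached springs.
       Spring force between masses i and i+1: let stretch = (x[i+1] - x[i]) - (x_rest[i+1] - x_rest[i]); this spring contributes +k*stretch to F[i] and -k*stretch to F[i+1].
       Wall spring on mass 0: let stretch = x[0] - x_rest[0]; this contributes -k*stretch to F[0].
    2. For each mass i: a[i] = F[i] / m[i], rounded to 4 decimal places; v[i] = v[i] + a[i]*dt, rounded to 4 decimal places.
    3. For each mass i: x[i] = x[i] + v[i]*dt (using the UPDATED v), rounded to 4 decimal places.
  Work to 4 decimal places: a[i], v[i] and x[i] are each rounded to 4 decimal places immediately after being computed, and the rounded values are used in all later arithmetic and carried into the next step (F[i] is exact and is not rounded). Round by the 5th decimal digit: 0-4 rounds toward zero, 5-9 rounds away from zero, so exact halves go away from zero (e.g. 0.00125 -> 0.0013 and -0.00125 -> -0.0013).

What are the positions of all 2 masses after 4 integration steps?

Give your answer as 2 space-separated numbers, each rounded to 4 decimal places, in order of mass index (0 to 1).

Answer: 6.3304 10.9204

Derivation:
Step 0: x=[4.0000 12.0000] v=[0.0000 0.0000]
Step 1: x=[4.3200 11.8400] v=[1.6000 -0.8000]
Step 2: x=[4.8960 11.5584] v=[2.8800 -1.4080]
Step 3: x=[5.6133 11.2238] v=[3.5866 -1.6730]
Step 4: x=[6.3304 10.9204] v=[3.5855 -1.5172]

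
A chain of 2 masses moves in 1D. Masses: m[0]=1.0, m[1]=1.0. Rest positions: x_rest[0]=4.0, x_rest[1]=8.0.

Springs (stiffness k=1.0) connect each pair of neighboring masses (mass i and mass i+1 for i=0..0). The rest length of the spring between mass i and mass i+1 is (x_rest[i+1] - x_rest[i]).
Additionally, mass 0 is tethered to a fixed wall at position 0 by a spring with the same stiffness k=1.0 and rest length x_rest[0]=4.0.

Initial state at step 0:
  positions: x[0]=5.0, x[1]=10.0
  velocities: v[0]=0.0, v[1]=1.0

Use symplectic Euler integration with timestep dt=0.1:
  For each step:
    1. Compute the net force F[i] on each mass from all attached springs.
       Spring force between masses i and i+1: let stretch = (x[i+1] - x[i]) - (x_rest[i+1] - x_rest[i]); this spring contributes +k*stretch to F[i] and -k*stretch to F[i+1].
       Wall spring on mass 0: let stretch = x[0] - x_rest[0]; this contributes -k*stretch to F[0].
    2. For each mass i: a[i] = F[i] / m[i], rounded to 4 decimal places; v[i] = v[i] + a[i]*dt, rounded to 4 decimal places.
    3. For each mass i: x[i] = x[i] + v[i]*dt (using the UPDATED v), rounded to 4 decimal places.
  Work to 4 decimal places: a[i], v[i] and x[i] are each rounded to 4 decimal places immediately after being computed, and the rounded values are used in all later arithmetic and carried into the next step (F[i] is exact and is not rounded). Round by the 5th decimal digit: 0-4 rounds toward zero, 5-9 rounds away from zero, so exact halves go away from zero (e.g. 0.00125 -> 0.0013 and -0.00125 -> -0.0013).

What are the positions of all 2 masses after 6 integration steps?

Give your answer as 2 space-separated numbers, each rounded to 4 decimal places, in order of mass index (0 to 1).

Answer: 5.0266 10.3630

Derivation:
Step 0: x=[5.0000 10.0000] v=[0.0000 1.0000]
Step 1: x=[5.0000 10.0900] v=[0.0000 0.9000]
Step 2: x=[5.0009 10.1691] v=[0.0090 0.7910]
Step 3: x=[5.0035 10.2365] v=[0.0257 0.6742]
Step 4: x=[5.0084 10.2916] v=[0.0487 0.5509]
Step 5: x=[5.0160 10.3339] v=[0.0762 0.4226]
Step 6: x=[5.0266 10.3630] v=[0.1064 0.2908]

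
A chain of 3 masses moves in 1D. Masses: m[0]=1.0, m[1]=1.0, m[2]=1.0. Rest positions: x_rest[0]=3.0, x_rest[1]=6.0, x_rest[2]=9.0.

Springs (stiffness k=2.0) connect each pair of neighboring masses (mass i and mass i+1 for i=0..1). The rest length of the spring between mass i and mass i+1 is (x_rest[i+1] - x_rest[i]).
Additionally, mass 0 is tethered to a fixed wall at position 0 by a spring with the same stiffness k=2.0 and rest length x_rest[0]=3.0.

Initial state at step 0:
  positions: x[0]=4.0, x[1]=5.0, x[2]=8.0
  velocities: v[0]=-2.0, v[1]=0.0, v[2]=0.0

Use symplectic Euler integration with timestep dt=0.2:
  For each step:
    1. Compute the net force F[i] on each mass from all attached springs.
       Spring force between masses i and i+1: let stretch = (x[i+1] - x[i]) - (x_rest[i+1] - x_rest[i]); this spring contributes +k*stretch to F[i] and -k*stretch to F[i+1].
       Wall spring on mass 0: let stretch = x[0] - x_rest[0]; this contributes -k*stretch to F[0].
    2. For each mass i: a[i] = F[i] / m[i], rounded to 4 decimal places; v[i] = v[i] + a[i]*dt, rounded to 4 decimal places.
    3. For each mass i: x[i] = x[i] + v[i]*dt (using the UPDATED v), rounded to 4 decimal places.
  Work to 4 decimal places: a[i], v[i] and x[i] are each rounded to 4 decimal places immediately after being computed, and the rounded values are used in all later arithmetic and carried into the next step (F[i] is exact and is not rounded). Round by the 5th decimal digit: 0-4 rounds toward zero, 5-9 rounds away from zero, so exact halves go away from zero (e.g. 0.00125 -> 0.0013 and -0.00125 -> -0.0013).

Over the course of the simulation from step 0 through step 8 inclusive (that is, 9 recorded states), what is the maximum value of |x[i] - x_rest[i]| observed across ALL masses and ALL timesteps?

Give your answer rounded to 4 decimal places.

Answer: 2.1042

Derivation:
Step 0: x=[4.0000 5.0000 8.0000] v=[-2.0000 0.0000 0.0000]
Step 1: x=[3.3600 5.1600 8.0000] v=[-3.2000 0.8000 0.0000]
Step 2: x=[2.5952 5.4032 8.0128] v=[-3.8240 1.2160 0.0640]
Step 3: x=[1.8474 5.6305 8.0568] v=[-3.7389 1.1366 0.2202]
Step 4: x=[1.2545 5.7493 8.1467] v=[-2.9646 0.5939 0.4497]
Step 5: x=[0.9208 5.7003 8.2848] v=[-1.6685 -0.2451 0.6907]
Step 6: x=[0.8958 5.4757 8.4562] v=[-0.1250 -1.1231 0.8569]
Step 7: x=[1.1655 5.1231 8.6291] v=[1.3486 -1.7629 0.8647]
Step 8: x=[1.6586 4.7344 8.7616] v=[2.4654 -1.9435 0.6623]
Max displacement = 2.1042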